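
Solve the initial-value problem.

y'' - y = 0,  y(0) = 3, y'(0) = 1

General solution: y = C₁e^x + C₂e^(-x)
Applying ICs: C₁ = 2, C₂ = 1
Particular solution: y = 2e^x + e^(-x)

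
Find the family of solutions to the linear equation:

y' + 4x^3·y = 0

Using integrating factor method:

General solution: y = Ce^(-x^4)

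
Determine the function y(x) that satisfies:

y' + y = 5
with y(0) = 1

General solution: y = 5 + Ce^(-x)
Applying y(0) = 1: C = 1 - 5 = -4
Particular solution: y = 5 - 4e^(-x)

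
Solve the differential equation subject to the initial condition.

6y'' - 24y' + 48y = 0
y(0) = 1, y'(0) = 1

General solution: y = e^(2x)(C₁cos(2x) + C₂sin(2x))
Complex roots r = 2 ± 2i
Applying ICs: C₁ = 1, C₂ = -1/2
Particular solution: y = e^(2x)(cos(2x) - (1/2)sin(2x))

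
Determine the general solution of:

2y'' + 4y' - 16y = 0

Characteristic equation: 2r² + 4r - 16 = 0
Divide by 2: r² + 2r - 8 = 0
Roots: r = 2, -4 (distinct real)
General solution: y = C₁e^(2x) + C₂e^(-4x)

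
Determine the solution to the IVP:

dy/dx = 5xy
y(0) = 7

General solution: y = Ce^(5x²/2)
Applying IC y(0) = 7:
Particular solution: y = 7e^(5x²/2)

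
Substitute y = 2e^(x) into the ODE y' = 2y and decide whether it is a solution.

Verification:
y = 2e^(x)
y' = 2e^(x)
But 2y = 4e^(x)
y' ≠ 2y — the derivative does not match

No, it is not a solution.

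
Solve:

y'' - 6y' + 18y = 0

Characteristic equation: r² - 6r + 18 = 0
Roots: r = 3 ± 3i (complex conjugates)
General solution: y = e^(3x)(C₁cos(3x) + C₂sin(3x))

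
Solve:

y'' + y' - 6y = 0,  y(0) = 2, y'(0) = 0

General solution: y = C₁e^(2x) + C₂e^(-3x)
Applying ICs: C₁ = 6/5, C₂ = 4/5
Particular solution: y = (6/5)e^(2x) + (4/5)e^(-3x)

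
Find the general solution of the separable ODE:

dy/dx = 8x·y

Separating variables and integrating:
ln|y| = 4x^2 + C

General solution: y = Ce^(4x^2)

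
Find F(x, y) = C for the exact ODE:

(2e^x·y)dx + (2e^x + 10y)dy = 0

Verify exactness: ∂M/∂y = ∂N/∂x ✓
Find F(x,y) such that ∂F/∂x = M, ∂F/∂y = N
Solution: 2e^x·y + 5y² = C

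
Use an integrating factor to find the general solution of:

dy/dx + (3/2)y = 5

Using integrating factor method:

General solution: y = 10/3 + Ce^(-3x/2)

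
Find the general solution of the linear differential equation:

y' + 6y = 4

Using integrating factor method:

General solution: y = 2/3 + Ce^(-6x)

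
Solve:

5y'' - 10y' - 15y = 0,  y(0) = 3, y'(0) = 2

General solution: y = C₁e^(3x) + C₂e^(-x)
Applying ICs: C₁ = 5/4, C₂ = 7/4
Particular solution: y = (5/4)e^(3x) + (7/4)e^(-x)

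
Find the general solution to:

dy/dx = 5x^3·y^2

Separating variables and integrating:
-1/y = 5x^4/4 + C

General solution: y^-1 = (-5/4)x^4 + C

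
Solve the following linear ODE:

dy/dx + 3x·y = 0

Using integrating factor method:

General solution: y = Ce^(-3x^2/2)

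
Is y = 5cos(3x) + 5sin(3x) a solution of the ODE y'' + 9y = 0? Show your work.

Verification:
y'' = -45cos(3x) - 45sin(3x)
y'' + 9y = 0 ✓

Yes, it is a solution.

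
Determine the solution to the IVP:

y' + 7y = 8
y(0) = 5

General solution: y = 8/7 + Ce^(-7x)
Applying y(0) = 5: C = 5 - 8/7 = 27/7
Particular solution: y = 8/7 + (27/7)e^(-7x)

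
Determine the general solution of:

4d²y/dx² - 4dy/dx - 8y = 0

Characteristic equation: 4r² - 4r - 8 = 0
Divide by 4: r² - r - 2 = 0
Roots: r = 2, -1 (distinct real)
General solution: y = C₁e^(2x) + C₂e^(-x)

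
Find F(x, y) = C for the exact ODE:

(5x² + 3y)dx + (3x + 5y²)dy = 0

Verify exactness: ∂M/∂y = ∂N/∂x ✓
Find F(x,y) such that ∂F/∂x = M, ∂F/∂y = N
Solution: 5x³/3 + 3xy + 5y³/3 = C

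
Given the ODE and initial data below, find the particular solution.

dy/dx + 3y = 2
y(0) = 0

General solution: y = 2/3 + Ce^(-3x)
Applying y(0) = 0: C = 0 - 2/3 = -2/3
Particular solution: y = 2/3 - (2/3)e^(-3x)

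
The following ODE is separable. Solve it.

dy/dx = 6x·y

Separating variables and integrating:
ln|y| = 3x^2 + C

General solution: y = Ce^(3x^2)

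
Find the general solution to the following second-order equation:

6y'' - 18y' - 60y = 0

Characteristic equation: 6r² - 18r - 60 = 0
Divide by 6: r² - 3r - 10 = 0
Roots: r = 5, -2 (distinct real)
General solution: y = C₁e^(5x) + C₂e^(-2x)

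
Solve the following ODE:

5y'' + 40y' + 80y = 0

Characteristic equation: 5r² + 40r + 80 = 0
Divide by 5: r² + 8r + 16 = 0
Factored: (r + 4)² = 0
Repeated root: r = -4
General solution: y = (C₁ + C₂x)e^(-4x)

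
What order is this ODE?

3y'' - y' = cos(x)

The order is 2 (highest derivative is of order 2).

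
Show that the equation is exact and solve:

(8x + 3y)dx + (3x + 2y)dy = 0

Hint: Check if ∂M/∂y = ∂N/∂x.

Verify exactness: ∂M/∂y = ∂N/∂x ✓
Find F(x,y) such that ∂F/∂x = M, ∂F/∂y = N
Solution: 4x² + 3xy + y² = C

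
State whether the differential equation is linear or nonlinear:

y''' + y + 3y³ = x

Nonlinear (y³ term)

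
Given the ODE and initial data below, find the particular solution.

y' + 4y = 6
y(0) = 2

General solution: y = 3/2 + Ce^(-4x)
Applying y(0) = 2: C = 2 - 3/2 = 1/2
Particular solution: y = 3/2 + (1/2)e^(-4x)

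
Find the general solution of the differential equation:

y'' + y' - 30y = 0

Characteristic equation: r² + r - 30 = 0
Roots: r = 5, -6 (distinct real)
General solution: y = C₁e^(5x) + C₂e^(-6x)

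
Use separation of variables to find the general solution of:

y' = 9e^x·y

Separating variables and integrating:
ln|y| = 9e^x + C

General solution: y = Ce^(9e^x)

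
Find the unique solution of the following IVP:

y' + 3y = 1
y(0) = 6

General solution: y = 1/3 + Ce^(-3x)
Applying y(0) = 6: C = 6 - 1/3 = 17/3
Particular solution: y = 1/3 + (17/3)e^(-3x)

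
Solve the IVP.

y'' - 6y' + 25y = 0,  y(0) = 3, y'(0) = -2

General solution: y = e^(3x)(C₁cos(4x) + C₂sin(4x))
Complex roots r = 3 ± 4i
Applying ICs: C₁ = 3, C₂ = -11/4
Particular solution: y = e^(3x)(3cos(4x) - (11/4)sin(4x))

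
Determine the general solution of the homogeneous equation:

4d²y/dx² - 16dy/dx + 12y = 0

Characteristic equation: 4r² - 16r + 12 = 0
Divide by 4: r² - 4r + 3 = 0
Roots: r = 3, 1 (distinct real)
General solution: y = C₁e^(3x) + C₂e^x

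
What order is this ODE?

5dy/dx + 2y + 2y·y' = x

The order is 1 (highest derivative is of order 1).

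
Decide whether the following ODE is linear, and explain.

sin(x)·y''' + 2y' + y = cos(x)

Linear (y and its derivatives appear to the first power only, no products of y terms)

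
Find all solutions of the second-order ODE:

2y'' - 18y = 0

Characteristic equation: 2r² - 18 = 0
Divide by 2: r² - 9 = 0
Roots: r = 3, -3 (distinct real)
General solution: y = C₁e^(3x) + C₂e^(-3x)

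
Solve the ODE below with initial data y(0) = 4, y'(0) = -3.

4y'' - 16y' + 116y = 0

General solution: y = e^(2x)(C₁cos(5x) + C₂sin(5x))
Complex roots r = 2 ± 5i
Applying ICs: C₁ = 4, C₂ = -11/5
Particular solution: y = e^(2x)(4cos(5x) - (11/5)sin(5x))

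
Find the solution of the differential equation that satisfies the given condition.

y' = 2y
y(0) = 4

General solution: y = Ce^(2x)
Applying IC y(0) = 4:
Particular solution: y = 4e^(2x)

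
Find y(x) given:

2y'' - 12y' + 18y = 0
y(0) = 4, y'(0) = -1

General solution: y = (C₁ + C₂x)e^(3x)
Repeated root r = 3
Applying ICs: C₁ = 4, C₂ = -13
Particular solution: y = (4 - 13x)e^(3x)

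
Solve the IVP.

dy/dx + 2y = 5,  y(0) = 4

General solution: y = 5/2 + Ce^(-2x)
Applying y(0) = 4: C = 4 - 5/2 = 3/2
Particular solution: y = 5/2 + (3/2)e^(-2x)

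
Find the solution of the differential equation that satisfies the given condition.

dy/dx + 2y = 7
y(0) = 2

General solution: y = 7/2 + Ce^(-2x)
Applying y(0) = 2: C = 2 - 7/2 = -3/2
Particular solution: y = 7/2 - (3/2)e^(-2x)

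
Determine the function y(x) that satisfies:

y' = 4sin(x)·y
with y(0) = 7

General solution: y = Ce^(-4cos(x))
Applying IC y(0) = 7:
Particular solution: y = 7e^(4(1-cos(x)))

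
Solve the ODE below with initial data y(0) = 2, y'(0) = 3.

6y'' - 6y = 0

General solution: y = C₁e^x + C₂e^(-x)
Applying ICs: C₁ = 5/2, C₂ = -1/2
Particular solution: y = (5/2)e^x - (1/2)e^(-x)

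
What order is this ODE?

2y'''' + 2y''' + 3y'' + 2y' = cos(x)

The order is 4 (highest derivative is of order 4).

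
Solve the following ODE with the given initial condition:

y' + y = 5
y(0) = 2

General solution: y = 5 + Ce^(-x)
Applying y(0) = 2: C = 2 - 5 = -3
Particular solution: y = 5 - 3e^(-x)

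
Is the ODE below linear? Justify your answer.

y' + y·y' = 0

No. Nonlinear (product y·y')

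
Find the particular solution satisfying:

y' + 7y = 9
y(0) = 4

General solution: y = 9/7 + Ce^(-7x)
Applying y(0) = 4: C = 4 - 9/7 = 19/7
Particular solution: y = 9/7 + (19/7)e^(-7x)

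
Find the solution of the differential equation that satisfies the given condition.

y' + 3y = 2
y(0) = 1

General solution: y = 2/3 + Ce^(-3x)
Applying y(0) = 1: C = 1 - 2/3 = 1/3
Particular solution: y = 2/3 + (1/3)e^(-3x)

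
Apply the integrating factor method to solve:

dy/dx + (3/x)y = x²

Using integrating factor method:

General solution: y = (1/6)x^3 + Cx^(-3)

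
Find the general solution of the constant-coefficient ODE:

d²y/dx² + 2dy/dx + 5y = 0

Characteristic equation: r² + 2r + 5 = 0
Roots: r = -1 ± 2i (complex conjugates)
General solution: y = e^(-x)(C₁cos(2x) + C₂sin(2x))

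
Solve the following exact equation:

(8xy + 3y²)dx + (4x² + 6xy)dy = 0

Verify exactness: ∂M/∂y = ∂N/∂x ✓
Find F(x,y) such that ∂F/∂x = M, ∂F/∂y = N
Solution: 4x²y + 3xy² = C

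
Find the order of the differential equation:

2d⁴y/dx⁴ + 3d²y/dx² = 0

The order is 4 (highest derivative is of order 4).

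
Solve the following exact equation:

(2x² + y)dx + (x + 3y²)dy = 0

Verify exactness: ∂M/∂y = ∂N/∂x ✓
Find F(x,y) such that ∂F/∂x = M, ∂F/∂y = N
Solution: 2x³/3 + xy + y³ = C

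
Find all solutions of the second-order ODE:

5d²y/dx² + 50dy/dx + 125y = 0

Characteristic equation: 5r² + 50r + 125 = 0
Divide by 5: r² + 10r + 25 = 0
Factored: (r + 5)² = 0
Repeated root: r = -5
General solution: y = (C₁ + C₂x)e^(-5x)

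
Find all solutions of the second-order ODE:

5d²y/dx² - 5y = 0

Characteristic equation: 5r² - 5 = 0
Divide by 5: r² - 1 = 0
Roots: r = 1, -1 (distinct real)
General solution: y = C₁e^x + C₂e^(-x)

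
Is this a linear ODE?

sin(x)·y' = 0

Yes. Linear (y and its derivatives appear to the first power only, no products of y terms)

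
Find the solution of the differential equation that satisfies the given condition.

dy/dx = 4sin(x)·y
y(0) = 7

General solution: y = Ce^(-4cos(x))
Applying IC y(0) = 7:
Particular solution: y = 7e^(4(1-cos(x)))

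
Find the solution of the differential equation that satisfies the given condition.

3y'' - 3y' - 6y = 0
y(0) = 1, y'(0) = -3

General solution: y = C₁e^(2x) + C₂e^(-x)
Applying ICs: C₁ = -2/3, C₂ = 5/3
Particular solution: y = -(2/3)e^(2x) + (5/3)e^(-x)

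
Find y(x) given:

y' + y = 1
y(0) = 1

General solution: y = 1 + Ce^(-x)
Applying y(0) = 1: C = 1 - 1 = 0
Particular solution: y = 1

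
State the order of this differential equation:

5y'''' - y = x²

The order is 4 (highest derivative is of order 4).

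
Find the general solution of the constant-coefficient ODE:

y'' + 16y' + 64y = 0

Characteristic equation: r² + 16r + 64 = 0
Factored: (r + 8)² = 0
Repeated root: r = -8
General solution: y = (C₁ + C₂x)e^(-8x)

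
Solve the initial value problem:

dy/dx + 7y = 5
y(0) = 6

General solution: y = 5/7 + Ce^(-7x)
Applying y(0) = 6: C = 6 - 5/7 = 37/7
Particular solution: y = 5/7 + (37/7)e^(-7x)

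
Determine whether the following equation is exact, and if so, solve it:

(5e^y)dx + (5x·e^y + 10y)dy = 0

Verify exactness: ∂M/∂y = ∂N/∂x ✓
Find F(x,y) such that ∂F/∂x = M, ∂F/∂y = N
Solution: 5x·e^y + 5y² = C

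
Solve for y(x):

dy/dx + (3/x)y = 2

Using integrating factor method:

General solution: y = (1/2)x + Cx^(-3)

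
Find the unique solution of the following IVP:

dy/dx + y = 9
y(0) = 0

General solution: y = 9 + Ce^(-x)
Applying y(0) = 0: C = 0 - 9 = -9
Particular solution: y = 9 - 9e^(-x)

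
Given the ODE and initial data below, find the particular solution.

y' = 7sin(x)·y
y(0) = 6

General solution: y = Ce^(-7cos(x))
Applying IC y(0) = 6:
Particular solution: y = 6e^(7(1-cos(x)))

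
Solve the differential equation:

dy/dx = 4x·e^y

Separating variables and integrating:
-e^(-y) = 2x² + C

General solution: y = -ln(C - 2x²)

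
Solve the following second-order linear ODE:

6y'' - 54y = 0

Characteristic equation: 6r² - 54 = 0
Divide by 6: r² - 9 = 0
Roots: r = 3, -3 (distinct real)
General solution: y = C₁e^(3x) + C₂e^(-3x)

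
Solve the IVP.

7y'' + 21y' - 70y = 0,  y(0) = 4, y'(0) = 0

General solution: y = C₁e^(2x) + C₂e^(-5x)
Applying ICs: C₁ = 20/7, C₂ = 8/7
Particular solution: y = (20/7)e^(2x) + (8/7)e^(-5x)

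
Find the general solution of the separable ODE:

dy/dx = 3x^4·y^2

Separating variables and integrating:
-1/y = 3x^5/5 + C

General solution: y^-1 = (-3/5)x^5 + C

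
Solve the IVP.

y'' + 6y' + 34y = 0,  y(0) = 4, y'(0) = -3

General solution: y = e^(-3x)(C₁cos(5x) + C₂sin(5x))
Complex roots r = -3 ± 5i
Applying ICs: C₁ = 4, C₂ = 9/5
Particular solution: y = e^(-3x)(4cos(5x) + (9/5)sin(5x))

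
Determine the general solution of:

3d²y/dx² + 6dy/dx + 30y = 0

Characteristic equation: 3r² + 6r + 30 = 0
Divide by 3: r² + 2r + 10 = 0
Roots: r = -1 ± 3i (complex conjugates)
General solution: y = e^(-x)(C₁cos(3x) + C₂sin(3x))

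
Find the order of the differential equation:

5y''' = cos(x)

The order is 3 (highest derivative is of order 3).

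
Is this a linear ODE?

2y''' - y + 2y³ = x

No. Nonlinear (y³ term)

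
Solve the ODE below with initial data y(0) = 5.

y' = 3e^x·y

General solution: y = Ce^(3e^x)
Applying IC y(0) = 5:
Particular solution: y = 5e^(3(e^x - 1))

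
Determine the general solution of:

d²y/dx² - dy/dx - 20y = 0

Characteristic equation: r² - r - 20 = 0
Roots: r = 5, -4 (distinct real)
General solution: y = C₁e^(5x) + C₂e^(-4x)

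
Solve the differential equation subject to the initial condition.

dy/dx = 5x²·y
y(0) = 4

General solution: y = Ce^(5x³/3)
Applying IC y(0) = 4:
Particular solution: y = 4e^(5x³/3)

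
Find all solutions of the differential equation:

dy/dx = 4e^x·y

Separating variables and integrating:
ln|y| = 4e^x + C

General solution: y = Ce^(4e^x)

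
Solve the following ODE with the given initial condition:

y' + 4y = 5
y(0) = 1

General solution: y = 5/4 + Ce^(-4x)
Applying y(0) = 1: C = 1 - 5/4 = -1/4
Particular solution: y = 5/4 - (1/4)e^(-4x)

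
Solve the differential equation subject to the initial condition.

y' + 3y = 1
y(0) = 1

General solution: y = 1/3 + Ce^(-3x)
Applying y(0) = 1: C = 1 - 1/3 = 2/3
Particular solution: y = 1/3 + (2/3)e^(-3x)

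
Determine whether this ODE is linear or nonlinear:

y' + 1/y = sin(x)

Nonlinear (1/y term)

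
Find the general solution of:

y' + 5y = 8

Using integrating factor method:

General solution: y = 8/5 + Ce^(-5x)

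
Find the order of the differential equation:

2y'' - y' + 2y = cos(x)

The order is 2 (highest derivative is of order 2).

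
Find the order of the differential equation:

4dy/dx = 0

The order is 1 (highest derivative is of order 1).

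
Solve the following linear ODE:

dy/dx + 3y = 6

Using integrating factor method:

General solution: y = 2 + Ce^(-3x)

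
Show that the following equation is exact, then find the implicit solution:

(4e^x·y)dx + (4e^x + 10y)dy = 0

Verify exactness: ∂M/∂y = ∂N/∂x ✓
Find F(x,y) such that ∂F/∂x = M, ∂F/∂y = N
Solution: 4e^x·y + 5y² = C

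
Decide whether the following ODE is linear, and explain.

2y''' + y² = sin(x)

Nonlinear (y² term)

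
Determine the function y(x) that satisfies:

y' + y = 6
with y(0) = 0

General solution: y = 6 + Ce^(-x)
Applying y(0) = 0: C = 0 - 6 = -6
Particular solution: y = 6 - 6e^(-x)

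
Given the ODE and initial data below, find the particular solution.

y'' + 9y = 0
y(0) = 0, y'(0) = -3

General solution: y = C₁cos(3x) + C₂sin(3x)
Complex roots r = ±3i
Applying ICs: C₁ = 0, C₂ = -1
Particular solution: y = -sin(3x)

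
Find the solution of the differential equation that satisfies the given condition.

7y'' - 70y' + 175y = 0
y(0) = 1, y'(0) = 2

General solution: y = (C₁ + C₂x)e^(5x)
Repeated root r = 5
Applying ICs: C₁ = 1, C₂ = -3
Particular solution: y = (1 - 3x)e^(5x)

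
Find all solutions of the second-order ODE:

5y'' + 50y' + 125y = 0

Characteristic equation: 5r² + 50r + 125 = 0
Divide by 5: r² + 10r + 25 = 0
Factored: (r + 5)² = 0
Repeated root: r = -5
General solution: y = (C₁ + C₂x)e^(-5x)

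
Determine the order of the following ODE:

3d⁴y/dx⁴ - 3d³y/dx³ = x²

The order is 4 (highest derivative is of order 4).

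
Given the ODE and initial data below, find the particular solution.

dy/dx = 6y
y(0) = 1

General solution: y = Ce^(6x)
Applying IC y(0) = 1:
Particular solution: y = e^(6x)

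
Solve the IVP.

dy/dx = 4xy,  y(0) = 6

General solution: y = Ce^(2x²)
Applying IC y(0) = 6:
Particular solution: y = 6e^(2x²)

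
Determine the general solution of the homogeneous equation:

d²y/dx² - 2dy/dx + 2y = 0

Characteristic equation: r² - 2r + 2 = 0
Roots: r = 1 ± i (complex conjugates)
General solution: y = e^x(C₁cos(x) + C₂sin(x))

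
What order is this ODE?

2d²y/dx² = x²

The order is 2 (highest derivative is of order 2).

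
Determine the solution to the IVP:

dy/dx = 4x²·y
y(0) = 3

General solution: y = Ce^(4x³/3)
Applying IC y(0) = 3:
Particular solution: y = 3e^(4x³/3)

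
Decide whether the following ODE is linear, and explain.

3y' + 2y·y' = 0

Nonlinear (product y·y')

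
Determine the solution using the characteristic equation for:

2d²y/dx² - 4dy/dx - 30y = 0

Characteristic equation: 2r² - 4r - 30 = 0
Divide by 2: r² - 2r - 15 = 0
Roots: r = 5, -3 (distinct real)
General solution: y = C₁e^(5x) + C₂e^(-3x)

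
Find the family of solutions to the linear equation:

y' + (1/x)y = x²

Using integrating factor method:

General solution: y = (1/4)x^3 + C/x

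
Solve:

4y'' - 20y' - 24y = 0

Characteristic equation: 4r² - 20r - 24 = 0
Divide by 4: r² - 5r - 6 = 0
Roots: r = 6, -1 (distinct real)
General solution: y = C₁e^(6x) + C₂e^(-x)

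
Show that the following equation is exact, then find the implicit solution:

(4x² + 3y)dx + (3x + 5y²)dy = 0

Verify exactness: ∂M/∂y = ∂N/∂x ✓
Find F(x,y) such that ∂F/∂x = M, ∂F/∂y = N
Solution: 4x³/3 + 3xy + 5y³/3 = C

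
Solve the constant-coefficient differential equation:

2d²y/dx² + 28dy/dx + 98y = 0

Characteristic equation: 2r² + 28r + 98 = 0
Divide by 2: r² + 14r + 49 = 0
Factored: (r + 7)² = 0
Repeated root: r = -7
General solution: y = (C₁ + C₂x)e^(-7x)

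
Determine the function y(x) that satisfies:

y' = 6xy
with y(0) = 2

General solution: y = Ce^(3x²)
Applying IC y(0) = 2:
Particular solution: y = 2e^(3x²)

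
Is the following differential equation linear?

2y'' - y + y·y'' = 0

No. Nonlinear (y·y'' term)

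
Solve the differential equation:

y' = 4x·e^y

Separating variables and integrating:
-e^(-y) = 2x² + C

General solution: y = -ln(C - 2x²)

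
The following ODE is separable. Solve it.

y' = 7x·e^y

Separating variables and integrating:
-e^(-y) = 7x²/2 + C

General solution: y = -ln(C - 7x²/2)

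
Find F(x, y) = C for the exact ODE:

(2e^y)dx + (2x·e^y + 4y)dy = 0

Verify exactness: ∂M/∂y = ∂N/∂x ✓
Find F(x,y) such that ∂F/∂x = M, ∂F/∂y = N
Solution: 2x·e^y + 2y² = C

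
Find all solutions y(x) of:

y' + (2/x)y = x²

Using integrating factor method:

General solution: y = (1/5)x^3 + Cx^(-2)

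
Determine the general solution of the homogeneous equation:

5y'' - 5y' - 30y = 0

Characteristic equation: 5r² - 5r - 30 = 0
Divide by 5: r² - r - 6 = 0
Roots: r = 3, -2 (distinct real)
General solution: y = C₁e^(3x) + C₂e^(-2x)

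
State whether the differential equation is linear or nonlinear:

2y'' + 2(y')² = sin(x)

Nonlinear ((y')² term)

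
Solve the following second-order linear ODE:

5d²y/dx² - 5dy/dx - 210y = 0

Characteristic equation: 5r² - 5r - 210 = 0
Divide by 5: r² - r - 42 = 0
Roots: r = 7, -6 (distinct real)
General solution: y = C₁e^(7x) + C₂e^(-6x)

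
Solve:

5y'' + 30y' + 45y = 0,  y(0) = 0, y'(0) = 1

General solution: y = (C₁ + C₂x)e^(-3x)
Repeated root r = -3
Applying ICs: C₁ = 0, C₂ = 1
Particular solution: y = xe^(-3x)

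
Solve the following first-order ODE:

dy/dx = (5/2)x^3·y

Separating variables and integrating:
ln|y| = 5x^4/8 + C

General solution: y = Ce^(5x^4/8)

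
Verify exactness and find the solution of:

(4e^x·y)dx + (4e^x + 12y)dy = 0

Verify exactness: ∂M/∂y = ∂N/∂x ✓
Find F(x,y) such that ∂F/∂x = M, ∂F/∂y = N
Solution: 4e^x·y + 6y² = C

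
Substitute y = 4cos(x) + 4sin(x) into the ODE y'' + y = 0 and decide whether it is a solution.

Verification:
y'' = -4cos(x) - 4sin(x)
y'' + y = 0 ✓

Yes, it is a solution.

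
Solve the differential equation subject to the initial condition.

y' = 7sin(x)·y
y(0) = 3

General solution: y = Ce^(-7cos(x))
Applying IC y(0) = 3:
Particular solution: y = 3e^(7(1-cos(x)))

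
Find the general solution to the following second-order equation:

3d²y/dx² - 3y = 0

Characteristic equation: 3r² - 3 = 0
Divide by 3: r² - 1 = 0
Roots: r = 1, -1 (distinct real)
General solution: y = C₁e^x + C₂e^(-x)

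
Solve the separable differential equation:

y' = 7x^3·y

Separating variables and integrating:
ln|y| = 7x^4/4 + C

General solution: y = Ce^(7x^4/4)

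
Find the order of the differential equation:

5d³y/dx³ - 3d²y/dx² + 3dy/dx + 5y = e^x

The order is 3 (highest derivative is of order 3).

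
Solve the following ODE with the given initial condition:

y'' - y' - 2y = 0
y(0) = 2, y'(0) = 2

General solution: y = C₁e^(2x) + C₂e^(-x)
Applying ICs: C₁ = 4/3, C₂ = 2/3
Particular solution: y = (4/3)e^(2x) + (2/3)e^(-x)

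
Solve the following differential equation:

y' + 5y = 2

Using integrating factor method:

General solution: y = 2/5 + Ce^(-5x)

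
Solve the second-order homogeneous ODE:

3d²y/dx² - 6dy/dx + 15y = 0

Characteristic equation: 3r² - 6r + 15 = 0
Divide by 3: r² - 2r + 5 = 0
Roots: r = 1 ± 2i (complex conjugates)
General solution: y = e^x(C₁cos(2x) + C₂sin(2x))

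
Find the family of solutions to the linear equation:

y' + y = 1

Using integrating factor method:

General solution: y = 1 + Ce^(-x)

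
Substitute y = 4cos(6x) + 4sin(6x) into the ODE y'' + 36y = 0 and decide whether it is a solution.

Verification:
y'' = -144cos(6x) - 144sin(6x)
y'' + 36y = 0 ✓

Yes, it is a solution.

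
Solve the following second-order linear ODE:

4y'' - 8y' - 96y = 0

Characteristic equation: 4r² - 8r - 96 = 0
Divide by 4: r² - 2r - 24 = 0
Roots: r = 6, -4 (distinct real)
General solution: y = C₁e^(6x) + C₂e^(-4x)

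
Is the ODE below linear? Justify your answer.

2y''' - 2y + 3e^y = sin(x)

No. Nonlinear (e^y is nonlinear in y)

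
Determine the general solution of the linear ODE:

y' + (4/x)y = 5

Using integrating factor method:

General solution: y = x + Cx^(-4)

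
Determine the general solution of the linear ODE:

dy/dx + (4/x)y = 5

Using integrating factor method:

General solution: y = x + Cx^(-4)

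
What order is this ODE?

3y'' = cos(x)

The order is 2 (highest derivative is of order 2).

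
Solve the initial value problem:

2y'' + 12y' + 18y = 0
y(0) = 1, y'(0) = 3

General solution: y = (C₁ + C₂x)e^(-3x)
Repeated root r = -3
Applying ICs: C₁ = 1, C₂ = 6
Particular solution: y = (1 + 6x)e^(-3x)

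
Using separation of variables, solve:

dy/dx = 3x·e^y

Separating variables and integrating:
-e^(-y) = 3x²/2 + C

General solution: y = -ln(C - 3x²/2)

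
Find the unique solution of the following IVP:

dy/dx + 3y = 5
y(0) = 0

General solution: y = 5/3 + Ce^(-3x)
Applying y(0) = 0: C = 0 - 5/3 = -5/3
Particular solution: y = 5/3 - (5/3)e^(-3x)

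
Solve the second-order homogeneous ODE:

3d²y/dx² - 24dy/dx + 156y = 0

Characteristic equation: 3r² - 24r + 156 = 0
Divide by 3: r² - 8r + 52 = 0
Roots: r = 4 ± 6i (complex conjugates)
General solution: y = e^(4x)(C₁cos(6x) + C₂sin(6x))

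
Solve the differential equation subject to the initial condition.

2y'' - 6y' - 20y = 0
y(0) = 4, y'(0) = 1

General solution: y = C₁e^(5x) + C₂e^(-2x)
Applying ICs: C₁ = 9/7, C₂ = 19/7
Particular solution: y = (9/7)e^(5x) + (19/7)e^(-2x)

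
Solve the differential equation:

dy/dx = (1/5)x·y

Separating variables and integrating:
ln|y| = x^2/10 + C

General solution: y = Ce^(x^2/10)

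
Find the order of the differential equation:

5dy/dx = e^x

The order is 1 (highest derivative is of order 1).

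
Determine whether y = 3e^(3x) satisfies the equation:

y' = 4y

Verification:
y = 3e^(3x)
y' = 9e^(3x)
But 4y = 12e^(3x)
y' ≠ 4y — the derivative does not match

No, it is not a solution.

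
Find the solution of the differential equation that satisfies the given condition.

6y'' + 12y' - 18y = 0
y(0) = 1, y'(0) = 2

General solution: y = C₁e^x + C₂e^(-3x)
Applying ICs: C₁ = 5/4, C₂ = -1/4
Particular solution: y = (5/4)e^x - (1/4)e^(-3x)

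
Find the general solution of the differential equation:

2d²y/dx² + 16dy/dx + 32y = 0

Characteristic equation: 2r² + 16r + 32 = 0
Divide by 2: r² + 8r + 16 = 0
Factored: (r + 4)² = 0
Repeated root: r = -4
General solution: y = (C₁ + C₂x)e^(-4x)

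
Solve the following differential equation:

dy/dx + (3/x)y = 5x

Using integrating factor method:

General solution: y = x^2 + Cx^(-3)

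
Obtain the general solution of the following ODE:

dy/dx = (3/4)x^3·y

Separating variables and integrating:
ln|y| = 3x^4/16 + C

General solution: y = Ce^(3x^4/16)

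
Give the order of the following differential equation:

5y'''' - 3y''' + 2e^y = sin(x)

The order is 4 (highest derivative is of order 4).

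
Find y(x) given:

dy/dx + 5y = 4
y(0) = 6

General solution: y = 4/5 + Ce^(-5x)
Applying y(0) = 6: C = 6 - 4/5 = 26/5
Particular solution: y = 4/5 + (26/5)e^(-5x)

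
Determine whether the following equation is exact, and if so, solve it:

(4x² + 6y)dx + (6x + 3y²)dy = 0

Verify exactness: ∂M/∂y = ∂N/∂x ✓
Find F(x,y) such that ∂F/∂x = M, ∂F/∂y = N
Solution: 4x³/3 + 6xy + y³ = C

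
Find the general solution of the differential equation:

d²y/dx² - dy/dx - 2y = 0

Characteristic equation: r² - r - 2 = 0
Roots: r = 2, -1 (distinct real)
General solution: y = C₁e^(2x) + C₂e^(-x)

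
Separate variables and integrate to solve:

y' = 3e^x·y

Separating variables and integrating:
ln|y| = 3e^x + C

General solution: y = Ce^(3e^x)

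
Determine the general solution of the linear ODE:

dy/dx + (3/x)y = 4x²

Using integrating factor method:

General solution: y = (2/3)x^3 + Cx^(-3)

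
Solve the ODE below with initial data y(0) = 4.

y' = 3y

General solution: y = Ce^(3x)
Applying IC y(0) = 4:
Particular solution: y = 4e^(3x)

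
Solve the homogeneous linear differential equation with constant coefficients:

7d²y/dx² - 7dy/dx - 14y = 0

Characteristic equation: 7r² - 7r - 14 = 0
Divide by 7: r² - r - 2 = 0
Roots: r = 2, -1 (distinct real)
General solution: y = C₁e^(2x) + C₂e^(-x)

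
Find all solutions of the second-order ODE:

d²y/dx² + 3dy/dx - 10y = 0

Characteristic equation: r² + 3r - 10 = 0
Roots: r = 2, -5 (distinct real)
General solution: y = C₁e^(2x) + C₂e^(-5x)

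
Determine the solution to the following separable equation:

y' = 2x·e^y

Separating variables and integrating:
-e^(-y) = x² + C

General solution: y = -ln(C - x²)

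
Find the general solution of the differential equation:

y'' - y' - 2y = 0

Characteristic equation: r² - r - 2 = 0
Roots: r = 2, -1 (distinct real)
General solution: y = C₁e^(2x) + C₂e^(-x)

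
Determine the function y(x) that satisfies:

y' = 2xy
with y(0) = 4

General solution: y = Ce^(x²)
Applying IC y(0) = 4:
Particular solution: y = 4e^(x²)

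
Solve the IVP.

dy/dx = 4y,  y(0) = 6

General solution: y = Ce^(4x)
Applying IC y(0) = 6:
Particular solution: y = 6e^(4x)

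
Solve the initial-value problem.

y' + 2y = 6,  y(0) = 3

General solution: y = 3 + Ce^(-2x)
Applying y(0) = 3: C = 3 - 3 = 0
Particular solution: y = 3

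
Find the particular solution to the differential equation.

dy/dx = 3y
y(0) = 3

General solution: y = Ce^(3x)
Applying IC y(0) = 3:
Particular solution: y = 3e^(3x)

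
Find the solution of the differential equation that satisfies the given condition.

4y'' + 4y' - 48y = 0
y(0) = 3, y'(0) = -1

General solution: y = C₁e^(3x) + C₂e^(-4x)
Applying ICs: C₁ = 11/7, C₂ = 10/7
Particular solution: y = (11/7)e^(3x) + (10/7)e^(-4x)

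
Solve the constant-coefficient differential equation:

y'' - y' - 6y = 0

Characteristic equation: r² - r - 6 = 0
Roots: r = 3, -2 (distinct real)
General solution: y = C₁e^(3x) + C₂e^(-2x)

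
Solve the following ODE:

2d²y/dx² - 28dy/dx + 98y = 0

Characteristic equation: 2r² - 28r + 98 = 0
Divide by 2: r² - 14r + 49 = 0
Factored: (r - 7)² = 0
Repeated root: r = 7
General solution: y = (C₁ + C₂x)e^(7x)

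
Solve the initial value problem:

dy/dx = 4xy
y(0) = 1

General solution: y = Ce^(2x²)
Applying IC y(0) = 1:
Particular solution: y = e^(2x²)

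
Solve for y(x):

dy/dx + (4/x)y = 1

Using integrating factor method:

General solution: y = (1/5)x + Cx^(-4)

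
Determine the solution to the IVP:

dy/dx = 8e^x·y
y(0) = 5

General solution: y = Ce^(8e^x)
Applying IC y(0) = 5:
Particular solution: y = 5e^(8(e^x - 1))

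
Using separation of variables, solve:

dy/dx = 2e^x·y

Separating variables and integrating:
ln|y| = 2e^x + C

General solution: y = Ce^(2e^x)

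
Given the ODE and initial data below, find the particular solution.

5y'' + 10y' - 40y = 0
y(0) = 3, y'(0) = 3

General solution: y = C₁e^(2x) + C₂e^(-4x)
Applying ICs: C₁ = 5/2, C₂ = 1/2
Particular solution: y = (5/2)e^(2x) + (1/2)e^(-4x)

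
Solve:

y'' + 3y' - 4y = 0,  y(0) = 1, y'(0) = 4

General solution: y = C₁e^x + C₂e^(-4x)
Applying ICs: C₁ = 8/5, C₂ = -3/5
Particular solution: y = (8/5)e^x - (3/5)e^(-4x)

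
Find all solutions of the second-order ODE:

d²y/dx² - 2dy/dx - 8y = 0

Characteristic equation: r² - 2r - 8 = 0
Roots: r = 4, -2 (distinct real)
General solution: y = C₁e^(4x) + C₂e^(-2x)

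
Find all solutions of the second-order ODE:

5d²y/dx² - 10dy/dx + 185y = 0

Characteristic equation: 5r² - 10r + 185 = 0
Divide by 5: r² - 2r + 37 = 0
Roots: r = 1 ± 6i (complex conjugates)
General solution: y = e^x(C₁cos(6x) + C₂sin(6x))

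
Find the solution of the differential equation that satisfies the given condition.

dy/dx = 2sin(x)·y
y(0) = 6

General solution: y = Ce^(-2cos(x))
Applying IC y(0) = 6:
Particular solution: y = 6e^(2(1-cos(x)))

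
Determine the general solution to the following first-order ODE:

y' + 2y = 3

Using integrating factor method:

General solution: y = 3/2 + Ce^(-2x)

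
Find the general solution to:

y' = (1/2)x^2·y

Separating variables and integrating:
ln|y| = x^3/6 + C

General solution: y = Ce^(x^3/6)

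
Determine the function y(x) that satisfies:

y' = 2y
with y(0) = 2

General solution: y = Ce^(2x)
Applying IC y(0) = 2:
Particular solution: y = 2e^(2x)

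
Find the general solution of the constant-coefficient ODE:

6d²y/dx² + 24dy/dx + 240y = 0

Characteristic equation: 6r² + 24r + 240 = 0
Divide by 6: r² + 4r + 40 = 0
Roots: r = -2 ± 6i (complex conjugates)
General solution: y = e^(-2x)(C₁cos(6x) + C₂sin(6x))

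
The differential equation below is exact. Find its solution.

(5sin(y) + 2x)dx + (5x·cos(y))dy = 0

Verify exactness: ∂M/∂y = ∂N/∂x ✓
Find F(x,y) such that ∂F/∂x = M, ∂F/∂y = N
Solution: 5x·sin(y) + x² = C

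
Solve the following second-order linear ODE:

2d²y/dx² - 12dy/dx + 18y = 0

Characteristic equation: 2r² - 12r + 18 = 0
Divide by 2: r² - 6r + 9 = 0
Factored: (r - 3)² = 0
Repeated root: r = 3
General solution: y = (C₁ + C₂x)e^(3x)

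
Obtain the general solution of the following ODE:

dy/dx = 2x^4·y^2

Separating variables and integrating:
-1/y = 2x^5/5 + C

General solution: y^-1 = (-2/5)x^5 + C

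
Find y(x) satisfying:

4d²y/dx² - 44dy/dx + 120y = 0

Characteristic equation: 4r² - 44r + 120 = 0
Divide by 4: r² - 11r + 30 = 0
Roots: r = 5, 6 (distinct real)
General solution: y = C₁e^(5x) + C₂e^(6x)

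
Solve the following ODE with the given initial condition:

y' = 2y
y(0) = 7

General solution: y = Ce^(2x)
Applying IC y(0) = 7:
Particular solution: y = 7e^(2x)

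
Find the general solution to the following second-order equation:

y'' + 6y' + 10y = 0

Characteristic equation: r² + 6r + 10 = 0
Roots: r = -3 ± i (complex conjugates)
General solution: y = e^(-3x)(C₁cos(x) + C₂sin(x))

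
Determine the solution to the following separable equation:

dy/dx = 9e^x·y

Separating variables and integrating:
ln|y| = 9e^x + C

General solution: y = Ce^(9e^x)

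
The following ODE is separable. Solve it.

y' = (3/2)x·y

Separating variables and integrating:
ln|y| = 3x^2/4 + C

General solution: y = Ce^(3x^2/4)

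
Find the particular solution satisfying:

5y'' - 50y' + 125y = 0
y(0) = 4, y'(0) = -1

General solution: y = (C₁ + C₂x)e^(5x)
Repeated root r = 5
Applying ICs: C₁ = 4, C₂ = -21
Particular solution: y = (4 - 21x)e^(5x)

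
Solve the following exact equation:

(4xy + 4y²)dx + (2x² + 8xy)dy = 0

Verify exactness: ∂M/∂y = ∂N/∂x ✓
Find F(x,y) such that ∂F/∂x = M, ∂F/∂y = N
Solution: 2x²y + 4xy² = C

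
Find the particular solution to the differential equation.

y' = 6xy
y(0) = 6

General solution: y = Ce^(3x²)
Applying IC y(0) = 6:
Particular solution: y = 6e^(3x²)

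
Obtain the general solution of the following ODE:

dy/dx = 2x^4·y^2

Separating variables and integrating:
-1/y = 2x^5/5 + C

General solution: y^-1 = (-2/5)x^5 + C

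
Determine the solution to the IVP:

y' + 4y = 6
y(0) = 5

General solution: y = 3/2 + Ce^(-4x)
Applying y(0) = 5: C = 5 - 3/2 = 7/2
Particular solution: y = 3/2 + (7/2)e^(-4x)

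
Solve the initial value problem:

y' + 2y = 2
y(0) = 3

General solution: y = 1 + Ce^(-2x)
Applying y(0) = 3: C = 3 - 1 = 2
Particular solution: y = 1 + 2e^(-2x)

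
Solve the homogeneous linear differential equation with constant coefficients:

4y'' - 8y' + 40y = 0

Characteristic equation: 4r² - 8r + 40 = 0
Divide by 4: r² - 2r + 10 = 0
Roots: r = 1 ± 3i (complex conjugates)
General solution: y = e^x(C₁cos(3x) + C₂sin(3x))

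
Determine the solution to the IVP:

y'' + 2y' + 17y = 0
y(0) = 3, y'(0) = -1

General solution: y = e^(-x)(C₁cos(4x) + C₂sin(4x))
Complex roots r = -1 ± 4i
Applying ICs: C₁ = 3, C₂ = 1/2
Particular solution: y = e^(-x)(3cos(4x) + (1/2)sin(4x))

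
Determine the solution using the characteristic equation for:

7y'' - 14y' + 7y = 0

Characteristic equation: 7r² - 14r + 7 = 0
Divide by 7: r² - 2r + 1 = 0
Factored: (r - 1)² = 0
Repeated root: r = 1
General solution: y = (C₁ + C₂x)e^x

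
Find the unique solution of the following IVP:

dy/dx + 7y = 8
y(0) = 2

General solution: y = 8/7 + Ce^(-7x)
Applying y(0) = 2: C = 2 - 8/7 = 6/7
Particular solution: y = 8/7 + (6/7)e^(-7x)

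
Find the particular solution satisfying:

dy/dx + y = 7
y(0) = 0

General solution: y = 7 + Ce^(-x)
Applying y(0) = 0: C = 0 - 7 = -7
Particular solution: y = 7 - 7e^(-x)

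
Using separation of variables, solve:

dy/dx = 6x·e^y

Separating variables and integrating:
-e^(-y) = 3x² + C

General solution: y = -ln(C - 3x²)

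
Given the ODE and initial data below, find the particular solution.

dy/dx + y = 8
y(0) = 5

General solution: y = 8 + Ce^(-x)
Applying y(0) = 5: C = 5 - 8 = -3
Particular solution: y = 8 - 3e^(-x)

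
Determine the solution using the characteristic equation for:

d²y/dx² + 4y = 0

Characteristic equation: r² + 4 = 0
Roots: r = ±2i (complex conjugates)
General solution: y = C₁cos(2x) + C₂sin(2x)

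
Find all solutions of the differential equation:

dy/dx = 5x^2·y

Separating variables and integrating:
ln|y| = 5x^3/3 + C

General solution: y = Ce^(5x^3/3)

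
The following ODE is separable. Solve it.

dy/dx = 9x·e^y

Separating variables and integrating:
-e^(-y) = 9x²/2 + C

General solution: y = -ln(C - 9x²/2)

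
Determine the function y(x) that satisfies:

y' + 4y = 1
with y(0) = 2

General solution: y = 1/4 + Ce^(-4x)
Applying y(0) = 2: C = 2 - 1/4 = 7/4
Particular solution: y = 1/4 + (7/4)e^(-4x)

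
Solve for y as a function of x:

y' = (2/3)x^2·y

Separating variables and integrating:
ln|y| = 2x^3/9 + C

General solution: y = Ce^(2x^3/9)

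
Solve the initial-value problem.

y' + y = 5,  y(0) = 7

General solution: y = 5 + Ce^(-x)
Applying y(0) = 7: C = 7 - 5 = 2
Particular solution: y = 5 + 2e^(-x)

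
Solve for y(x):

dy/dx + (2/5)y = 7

Using integrating factor method:

General solution: y = 35/2 + Ce^(-2x/5)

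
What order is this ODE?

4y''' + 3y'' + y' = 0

The order is 3 (highest derivative is of order 3).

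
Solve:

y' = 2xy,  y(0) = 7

General solution: y = Ce^(x²)
Applying IC y(0) = 7:
Particular solution: y = 7e^(x²)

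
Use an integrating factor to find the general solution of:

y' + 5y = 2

Using integrating factor method:

General solution: y = 2/5 + Ce^(-5x)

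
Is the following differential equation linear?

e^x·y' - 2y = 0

Yes. Linear (y and its derivatives appear to the first power only, no products of y terms)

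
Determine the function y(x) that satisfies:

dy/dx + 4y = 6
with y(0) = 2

General solution: y = 3/2 + Ce^(-4x)
Applying y(0) = 2: C = 2 - 3/2 = 1/2
Particular solution: y = 3/2 + (1/2)e^(-4x)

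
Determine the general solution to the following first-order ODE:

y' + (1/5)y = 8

Using integrating factor method:

General solution: y = 40 + Ce^(-x/5)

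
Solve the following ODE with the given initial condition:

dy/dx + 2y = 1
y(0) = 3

General solution: y = 1/2 + Ce^(-2x)
Applying y(0) = 3: C = 3 - 1/2 = 5/2
Particular solution: y = 1/2 + (5/2)e^(-2x)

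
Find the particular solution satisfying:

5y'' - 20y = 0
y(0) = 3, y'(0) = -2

General solution: y = C₁e^(2x) + C₂e^(-2x)
Applying ICs: C₁ = 1, C₂ = 2
Particular solution: y = e^(2x) + 2e^(-2x)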